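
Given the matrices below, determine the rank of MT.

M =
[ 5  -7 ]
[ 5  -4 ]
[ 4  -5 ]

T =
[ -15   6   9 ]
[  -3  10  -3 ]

First compute MT:
[[-54, -40,  66],
 [-63, -10,  57],
 [-45, -26,  51]]
Now row reduce the product.
R2 ← R2 − (7/6)·R1: [0, 110/3, -20]
R3 ← R3 − (5/6)·R1: [0, 22/3, -4]
R3 ← R3 − (1/5)·R2: [0, 0, 0]
2 nonzero rows, so rank(MT) = 2.

2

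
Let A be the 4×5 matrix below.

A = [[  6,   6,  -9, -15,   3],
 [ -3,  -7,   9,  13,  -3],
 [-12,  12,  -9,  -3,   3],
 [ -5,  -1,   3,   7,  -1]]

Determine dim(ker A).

Row reduce to echelon form.
R2 ← R2 + (1/2)·R1: [0, -4, 9/2, 11/2, -3/2]
R3 ← R3 + (2)·R1: [0, 24, -27, -33, 9]
R4 ← R4 + (5/6)·R1: [0, 4, -9/2, -11/2, 3/2]
R3 ← R3 + (6)·R2: [0, 0, 0, 0, 0]
R4 ← R4 + R2: [0, 0, 0, 0, 0]
2 nonzero rows, so rank(A) = 2.
A has 5 columns; by rank–nullity, nullity = 5 − 2 = 3.

3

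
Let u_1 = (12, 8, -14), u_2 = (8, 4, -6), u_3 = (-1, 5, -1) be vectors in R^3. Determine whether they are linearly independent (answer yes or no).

yes

Form the matrix with these vectors as rows and row reduce.
R2 ← R2 − (2/3)·R1: [0, -4/3, 10/3]
R3 ← R3 + (1/12)·R1: [0, 17/3, -13/6]
R3 ← R3 + (17/4)·R2: [0, 0, 12]
3 nonzero rows, so the 3 vectors span a space of dimension 3.
Since 3 = 3, the vectors are linearly independent.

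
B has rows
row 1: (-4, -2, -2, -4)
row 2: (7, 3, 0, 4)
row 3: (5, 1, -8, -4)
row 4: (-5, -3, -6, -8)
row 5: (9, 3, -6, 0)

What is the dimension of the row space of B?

Row reduce to echelon form.
R2 ← R2 + (7/4)·R1: [0, -1/2, -7/2, -3]
R3 ← R3 + (5/4)·R1: [0, -3/2, -21/2, -9]
R4 ← R4 − (5/4)·R1: [0, -1/2, -7/2, -3]
R5 ← R5 + (9/4)·R1: [0, -3/2, -21/2, -9]
R3 ← R3 − (3)·R2: [0, 0, 0, 0]
R4 ← R4 − R2: [0, 0, 0, 0]
R5 ← R5 − (3)·R2: [0, 0, 0, 0]
Echelon form has 2 nonzero rows, so rank(B) = 2.
The row space has dimension equal to the rank: 2.

2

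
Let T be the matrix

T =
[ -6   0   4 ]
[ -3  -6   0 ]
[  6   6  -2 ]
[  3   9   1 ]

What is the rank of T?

2

Row reduce to echelon form.
R2 ← R2 − (1/2)·R1: [0, -6, -2]
R3 ← R3 + R1: [0, 6, 2]
R4 ← R4 + (1/2)·R1: [0, 9, 3]
R3 ← R3 + R2: [0, 0, 0]
R4 ← R4 + (3/2)·R2: [0, 0, 0]
Echelon form has 2 nonzero rows, so rank(T) = 2.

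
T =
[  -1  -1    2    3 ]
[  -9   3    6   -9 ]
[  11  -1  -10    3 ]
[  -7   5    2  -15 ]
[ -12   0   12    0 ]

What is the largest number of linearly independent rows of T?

2

Row reduce to echelon form.
R2 ← R2 − (9)·R1: [0, 12, -12, -36]
R3 ← R3 + (11)·R1: [0, -12, 12, 36]
R4 ← R4 − (7)·R1: [0, 12, -12, -36]
R5 ← R5 − (12)·R1: [0, 12, -12, -36]
R3 ← R3 + R2: [0, 0, 0, 0]
R4 ← R4 − R2: [0, 0, 0, 0]
R5 ← R5 − R2: [0, 0, 0, 0]
Echelon form has 2 nonzero rows, so rank(T) = 2.
The rank gives the maximum number of linearly independent rows: 2.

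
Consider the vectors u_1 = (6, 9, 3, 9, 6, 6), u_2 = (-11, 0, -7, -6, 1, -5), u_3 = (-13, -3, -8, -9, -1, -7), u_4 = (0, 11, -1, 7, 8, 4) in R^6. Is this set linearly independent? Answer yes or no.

Form the matrix with these vectors as rows and row reduce.
R2 ← R2 + (11/6)·R1: [0, 33/2, -3/2, 21/2, 12, 6]
R3 ← R3 + (13/6)·R1: [0, 33/2, -3/2, 21/2, 12, 6]
R3 ← R3 − R2: [0, 0, 0, 0, 0, 0]
R4 ← R4 − (2/3)·R2: [0, 0, 0, 0, 0, 0]
2 nonzero rows, so the 4 vectors span a space of dimension 2.
Since 2 < 4, the vectors are linearly dependent.

no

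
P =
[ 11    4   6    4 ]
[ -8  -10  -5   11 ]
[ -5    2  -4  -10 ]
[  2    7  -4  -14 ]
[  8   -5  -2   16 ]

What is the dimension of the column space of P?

3

Row reduce to echelon form.
R2 ← R2 + (8/11)·R1: [0, -78/11, -7/11, 153/11]
R3 ← R3 + (5/11)·R1: [0, 42/11, -14/11, -90/11]
R4 ← R4 − (2/11)·R1: [0, 69/11, -56/11, -162/11]
R5 ← R5 − (8/11)·R1: [0, -87/11, -70/11, 144/11]
R3 ← R3 + (7/13)·R2: [0, 0, -21/13, -9/13]
R4 ← R4 + (23/26)·R2: [0, 0, -147/26, -63/26]
R5 ← R5 − (29/26)·R2: [0, 0, -147/26, -63/26]
R4 ← R4 − (7/2)·R3: [0, 0, 0, 0]
R5 ← R5 − (7/2)·R3: [0, 0, 0, 0]
Echelon form has 3 nonzero rows, so rank(P) = 3.
The column space has dimension equal to the rank: 3.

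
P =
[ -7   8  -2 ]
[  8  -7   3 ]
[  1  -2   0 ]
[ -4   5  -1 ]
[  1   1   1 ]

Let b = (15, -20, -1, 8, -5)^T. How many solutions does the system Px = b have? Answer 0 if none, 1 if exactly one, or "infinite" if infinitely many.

infinite

Row reduce the augmented matrix [P | b].
R2 ← R2 + (8/7)·R1: [0, 15/7, 5/7, -20/7]
R3 ← R3 + (1/7)·R1: [0, -6/7, -2/7, 8/7]
R4 ← R4 − (4/7)·R1: [0, 3/7, 1/7, -4/7]
R5 ← R5 + (1/7)·R1: [0, 15/7, 5/7, -20/7]
R3 ← R3 + (2/5)·R2: [0, 0, 0, 0]
R4 ← R4 − (1/5)·R2: [0, 0, 0, 0]
R5 ← R5 − R2: [0, 0, 0, 0]
The echelon form has 2 nonzero rows, and every pivot lies in the first 3 columns, so rank(P) = rank([P|b]) = 2.
The system is consistent.
rank = 2 < 3 unknowns, so there are infinitely many solutions.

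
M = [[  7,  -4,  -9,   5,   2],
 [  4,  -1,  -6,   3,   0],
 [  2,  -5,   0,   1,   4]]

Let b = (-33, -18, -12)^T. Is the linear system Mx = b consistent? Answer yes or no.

yes

Row reduce the augmented matrix [M | b].
R2 ← R2 − (4/7)·R1: [0, 9/7, -6/7, 1/7, -8/7, 6/7]
R3 ← R3 − (2/7)·R1: [0, -27/7, 18/7, -3/7, 24/7, -18/7]
R3 ← R3 + (3)·R2: [0, 0, 0, 0, 0, 0]
The echelon form has 2 nonzero rows, and every pivot lies in the first 5 columns, so rank(M) = rank([M|b]) = 2.
The system is consistent.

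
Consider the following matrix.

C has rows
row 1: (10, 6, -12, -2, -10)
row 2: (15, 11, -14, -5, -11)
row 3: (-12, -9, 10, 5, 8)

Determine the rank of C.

3

Row reduce to echelon form.
R2 ← R2 − (3/2)·R1: [0, 2, 4, -2, 4]
R3 ← R3 + (6/5)·R1: [0, -9/5, -22/5, 13/5, -4]
R3 ← R3 + (9/10)·R2: [0, 0, -4/5, 4/5, -2/5]
Echelon form has 3 nonzero rows, so rank(C) = 3.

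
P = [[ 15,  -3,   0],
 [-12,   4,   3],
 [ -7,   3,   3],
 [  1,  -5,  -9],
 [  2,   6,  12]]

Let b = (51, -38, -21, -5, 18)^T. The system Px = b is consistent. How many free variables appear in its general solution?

1

Row reduce the augmented matrix [P | b].
R2 ← R2 + (4/5)·R1: [0, 8/5, 3, 14/5]
R3 ← R3 + (7/15)·R1: [0, 8/5, 3, 14/5]
R4 ← R4 − (1/15)·R1: [0, -24/5, -9, -42/5]
R5 ← R5 − (2/15)·R1: [0, 32/5, 12, 56/5]
R3 ← R3 − R2: [0, 0, 0, 0]
R4 ← R4 + (3)·R2: [0, 0, 0, 0]
R5 ← R5 − (4)·R2: [0, 0, 0, 0]
The echelon form has 2 nonzero rows, and every pivot lies in the first 3 columns, so rank(P) = rank([P|b]) = 2.
The system is consistent.
Free variables = (unknowns) − (rank) = 3 − 2 = 1.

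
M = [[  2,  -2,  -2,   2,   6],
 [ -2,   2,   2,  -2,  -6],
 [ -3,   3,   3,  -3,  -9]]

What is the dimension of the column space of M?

1

Row reduce to echelon form.
R2 ← R2 + R1: [0, 0, 0, 0, 0]
R3 ← R3 + (3/2)·R1: [0, 0, 0, 0, 0]
Echelon form has 1 nonzero row, so rank(M) = 1.
The column space has dimension equal to the rank: 1.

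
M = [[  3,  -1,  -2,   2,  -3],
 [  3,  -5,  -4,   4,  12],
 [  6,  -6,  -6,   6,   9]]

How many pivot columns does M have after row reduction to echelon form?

Row reduce to echelon form.
R2 ← R2 − R1: [0, -4, -2, 2, 15]
R3 ← R3 − (2)·R1: [0, -4, -2, 2, 15]
R3 ← R3 − R2: [0, 0, 0, 0, 0]
Echelon form has 2 nonzero rows, so rank(M) = 2.
Each nonzero row contributes one pivot column: 2 pivot columns.

2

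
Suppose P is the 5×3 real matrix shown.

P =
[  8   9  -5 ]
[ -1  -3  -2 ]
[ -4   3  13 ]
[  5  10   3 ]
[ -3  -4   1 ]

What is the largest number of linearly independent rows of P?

2

Row reduce to echelon form.
R2 ← R2 + (1/8)·R1: [0, -15/8, -21/8]
R3 ← R3 + (1/2)·R1: [0, 15/2, 21/2]
R4 ← R4 − (5/8)·R1: [0, 35/8, 49/8]
R5 ← R5 + (3/8)·R1: [0, -5/8, -7/8]
R3 ← R3 + (4)·R2: [0, 0, 0]
R4 ← R4 + (7/3)·R2: [0, 0, 0]
R5 ← R5 − (1/3)·R2: [0, 0, 0]
Echelon form has 2 nonzero rows, so rank(P) = 2.
The rank gives the maximum number of linearly independent rows: 2.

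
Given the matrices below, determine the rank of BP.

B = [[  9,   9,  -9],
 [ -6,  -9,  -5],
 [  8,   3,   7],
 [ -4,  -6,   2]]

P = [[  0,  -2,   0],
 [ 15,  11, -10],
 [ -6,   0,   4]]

2

First compute BP:
[[189,  81, -126],
 [-105, -87,  70],
 [  3,  17,  -2],
 [-102, -58,  68]]
Now row reduce the product.
R2 ← R2 + (5/9)·R1: [0, -42, 0]
R3 ← R3 − (1/63)·R1: [0, 110/7, 0]
R4 ← R4 + (34/63)·R1: [0, -100/7, 0]
R3 ← R3 + (55/147)·R2: [0, 0, 0]
R4 ← R4 − (50/147)·R2: [0, 0, 0]
2 nonzero rows, so rank(BP) = 2.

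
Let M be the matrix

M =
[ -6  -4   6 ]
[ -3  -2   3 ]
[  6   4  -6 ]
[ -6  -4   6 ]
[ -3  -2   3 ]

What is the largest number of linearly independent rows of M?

Row reduce to echelon form.
R2 ← R2 − (1/2)·R1: [0, 0, 0]
R3 ← R3 + R1: [0, 0, 0]
R4 ← R4 − R1: [0, 0, 0]
R5 ← R5 − (1/2)·R1: [0, 0, 0]
Echelon form has 1 nonzero row, so rank(M) = 1.
The rank gives the maximum number of linearly independent rows: 1.

1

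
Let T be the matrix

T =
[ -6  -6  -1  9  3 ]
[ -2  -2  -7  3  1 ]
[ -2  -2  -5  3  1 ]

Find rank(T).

Row reduce to echelon form.
R2 ← R2 − (1/3)·R1: [0, 0, -20/3, 0, 0]
R3 ← R3 − (1/3)·R1: [0, 0, -14/3, 0, 0]
R3 ← R3 − (7/10)·R2: [0, 0, 0, 0, 0]
Echelon form has 2 nonzero rows, so rank(T) = 2.

2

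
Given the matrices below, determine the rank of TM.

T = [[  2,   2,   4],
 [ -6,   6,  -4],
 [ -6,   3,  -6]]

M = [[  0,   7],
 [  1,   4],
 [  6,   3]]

First compute TM:
[[ 26,  34],
 [-18, -30],
 [-33, -48]]
Now row reduce the product.
R2 ← R2 + (9/13)·R1: [0, -84/13]
R3 ← R3 + (33/26)·R1: [0, -63/13]
R3 ← R3 − (3/4)·R2: [0, 0]
2 nonzero rows, so rank(TM) = 2.

2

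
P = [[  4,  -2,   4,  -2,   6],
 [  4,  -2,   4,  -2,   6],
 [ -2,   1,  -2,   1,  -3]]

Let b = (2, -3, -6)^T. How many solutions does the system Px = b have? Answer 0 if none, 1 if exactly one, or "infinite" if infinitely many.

Row reduce the augmented matrix [P | b].
R2 ← R2 − R1: [0, 0, 0, 0, 0, -5]
R3 ← R3 + (1/2)·R1: [0, 0, 0, 0, 0, -5]
R3 ← R3 − R2: [0, 0, 0, 0, 0, 0]
The echelon form has 2 nonzero rows; the last pivot sits in the augmented column, so rank(P) = 1 but rank([P|b]) = 2.
Since the ranks differ, the system is inconsistent.
It has no solutions.

0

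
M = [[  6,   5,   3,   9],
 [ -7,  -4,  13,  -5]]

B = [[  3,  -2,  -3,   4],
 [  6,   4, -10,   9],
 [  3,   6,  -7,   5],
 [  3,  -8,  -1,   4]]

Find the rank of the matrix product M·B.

First compute MB:
[[ 84, -46, -98, 120],
 [-21, 116, -25, -19]]
Now row reduce the product.
R2 ← R2 + (1/4)·R1: [0, 209/2, -99/2, 11]
2 nonzero rows, so rank(MB) = 2.

2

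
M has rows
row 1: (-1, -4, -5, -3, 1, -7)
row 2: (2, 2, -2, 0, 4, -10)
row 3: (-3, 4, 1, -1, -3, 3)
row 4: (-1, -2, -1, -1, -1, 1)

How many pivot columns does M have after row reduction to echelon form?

Row reduce to echelon form.
R2 ← R2 + (2)·R1: [0, -6, -12, -6, 6, -24]
R3 ← R3 − (3)·R1: [0, 16, 16, 8, -6, 24]
R4 ← R4 − R1: [0, 2, 4, 2, -2, 8]
R3 ← R3 + (8/3)·R2: [0, 0, -16, -8, 10, -40]
R4 ← R4 + (1/3)·R2: [0, 0, 0, 0, 0, 0]
Echelon form has 3 nonzero rows, so rank(M) = 3.
Each nonzero row contributes one pivot column: 3 pivot columns.

3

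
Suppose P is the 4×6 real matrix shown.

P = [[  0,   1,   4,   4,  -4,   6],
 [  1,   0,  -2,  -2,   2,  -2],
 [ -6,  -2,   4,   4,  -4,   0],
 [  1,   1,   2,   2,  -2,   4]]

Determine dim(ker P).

4

Row reduce to echelon form.
Swap R1 ↔ R2
R3 ← R3 + (6)·R1: [0, -2, -8, -8, 8, -12]
R4 ← R4 − R1: [0, 1, 4, 4, -4, 6]
R3 ← R3 + (2)·R2: [0, 0, 0, 0, 0, 0]
R4 ← R4 − R2: [0, 0, 0, 0, 0, 0]
2 nonzero rows, so rank(P) = 2.
P has 6 columns; by rank–nullity, nullity = 6 − 2 = 4.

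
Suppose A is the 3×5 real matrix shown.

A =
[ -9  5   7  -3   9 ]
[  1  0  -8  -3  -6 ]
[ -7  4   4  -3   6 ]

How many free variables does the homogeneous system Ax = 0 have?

Row reduce to echelon form.
R2 ← R2 + (1/9)·R1: [0, 5/9, -65/9, -10/3, -5]
R3 ← R3 − (7/9)·R1: [0, 1/9, -13/9, -2/3, -1]
R3 ← R3 − (1/5)·R2: [0, 0, 0, 0, 0]
2 nonzero rows, so rank(A) = 2.
A has 5 columns; by rank–nullity, nullity = 5 − 2 = 3.

3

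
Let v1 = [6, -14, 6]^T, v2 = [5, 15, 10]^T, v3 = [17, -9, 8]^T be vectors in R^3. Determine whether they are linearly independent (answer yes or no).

Form the matrix with these vectors as rows and row reduce.
R2 ← R2 − (5/6)·R1: [0, 80/3, 5]
R3 ← R3 − (17/6)·R1: [0, 92/3, -9]
R3 ← R3 − (23/20)·R2: [0, 0, -59/4]
3 nonzero rows, so the 3 vectors span a space of dimension 3.
Since 3 = 3, the vectors are linearly independent.

yes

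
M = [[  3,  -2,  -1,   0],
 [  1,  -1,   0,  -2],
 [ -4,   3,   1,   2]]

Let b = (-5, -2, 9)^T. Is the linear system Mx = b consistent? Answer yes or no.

Row reduce the augmented matrix [M | b].
R2 ← R2 − (1/3)·R1: [0, -1/3, 1/3, -2, -1/3]
R3 ← R3 + (4/3)·R1: [0, 1/3, -1/3, 2, 7/3]
R3 ← R3 + R2: [0, 0, 0, 0, 2]
The echelon form has 3 nonzero rows; the last pivot sits in the augmented column, so rank(M) = 2 but rank([M|b]) = 3.
Since the ranks differ, the system is inconsistent.

no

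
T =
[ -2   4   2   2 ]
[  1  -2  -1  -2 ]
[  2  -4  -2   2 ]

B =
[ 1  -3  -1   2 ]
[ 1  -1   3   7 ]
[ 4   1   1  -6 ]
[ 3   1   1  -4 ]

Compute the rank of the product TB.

First compute TB:
[[ 16,   6,  18,   4],
 [-11,  -4, -10,   2],
 [ -4,  -2, -14, -20]]
Now row reduce the product.
R2 ← R2 + (11/16)·R1: [0, 1/8, 19/8, 19/4]
R3 ← R3 + (1/4)·R1: [0, -1/2, -19/2, -19]
R3 ← R3 + (4)·R2: [0, 0, 0, 0]
2 nonzero rows, so rank(TB) = 2.

2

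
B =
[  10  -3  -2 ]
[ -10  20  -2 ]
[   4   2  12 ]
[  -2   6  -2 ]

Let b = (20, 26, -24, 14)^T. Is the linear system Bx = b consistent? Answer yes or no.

yes

Row reduce the augmented matrix [B | b].
R2 ← R2 + R1: [0, 17, -4, 46]
R3 ← R3 − (2/5)·R1: [0, 16/5, 64/5, -32]
R4 ← R4 + (1/5)·R1: [0, 27/5, -12/5, 18]
R3 ← R3 − (16/85)·R2: [0, 0, 1152/85, -3456/85]
R4 ← R4 − (27/85)·R2: [0, 0, -96/85, 288/85]
R4 ← R4 + (1/12)·R3: [0, 0, 0, 0]
The echelon form has 3 nonzero rows, and every pivot lies in the first 3 columns, so rank(B) = rank([B|b]) = 3.
The system is consistent.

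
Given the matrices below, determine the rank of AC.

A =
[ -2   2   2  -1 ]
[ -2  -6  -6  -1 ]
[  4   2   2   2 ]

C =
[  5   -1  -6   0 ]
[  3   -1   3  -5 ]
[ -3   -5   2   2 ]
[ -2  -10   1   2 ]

2

First compute AC:
[[ -8,   0,  21,  -8],
 [ -8,  48, -19,  16],
 [ 16, -36, -12,  -2]]
Now row reduce the product.
R2 ← R2 − R1: [0, 48, -40, 24]
R3 ← R3 + (2)·R1: [0, -36, 30, -18]
R3 ← R3 + (3/4)·R2: [0, 0, 0, 0]
2 nonzero rows, so rank(AC) = 2.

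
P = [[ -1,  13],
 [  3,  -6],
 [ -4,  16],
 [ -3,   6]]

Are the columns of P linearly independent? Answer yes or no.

Row reduce P to echelon form.
R2 ← R2 + (3)·R1: [0, 33]
R3 ← R3 − (4)·R1: [0, -36]
R4 ← R4 − (3)·R1: [0, -33]
R3 ← R3 + (12/11)·R2: [0, 0]
R4 ← R4 + R2: [0, 0]
2 pivots among 2 columns.
Every column is a pivot column, so the columns are linearly independent.

yes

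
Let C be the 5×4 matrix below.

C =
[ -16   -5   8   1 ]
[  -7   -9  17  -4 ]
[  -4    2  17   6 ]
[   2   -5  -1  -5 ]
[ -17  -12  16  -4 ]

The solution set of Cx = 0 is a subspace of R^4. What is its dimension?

0

Row reduce to echelon form.
R2 ← R2 − (7/16)·R1: [0, -109/16, 27/2, -71/16]
R3 ← R3 − (1/4)·R1: [0, 13/4, 15, 23/4]
R4 ← R4 + (1/8)·R1: [0, -45/8, 0, -39/8]
R5 ← R5 − (17/16)·R1: [0, -107/16, 15/2, -81/16]
R3 ← R3 + (52/109)·R2: [0, 0, 2337/109, 396/109]
R4 ← R4 − (90/109)·R2: [0, 0, -1215/109, -132/109]
R5 ← R5 − (107/109)·R2: [0, 0, -627/109, -77/109]
R4 ← R4 + (405/779)·R3: [0, 0, 0, 528/779]
R5 ← R5 + (11/41)·R3: [0, 0, 0, 11/41]
R5 ← R5 − (19/48)·R4: [0, 0, 0, 0]
4 nonzero rows, so rank(C) = 4.
C has 4 columns; by rank–nullity, nullity = 4 − 4 = 0.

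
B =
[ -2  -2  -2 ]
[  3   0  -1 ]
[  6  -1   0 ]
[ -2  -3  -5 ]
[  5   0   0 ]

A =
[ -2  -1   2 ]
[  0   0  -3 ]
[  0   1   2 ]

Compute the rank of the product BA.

3

First compute BA:
[[  4,   0,  -2],
 [ -6,  -4,   4],
 [-12,  -6,  15],
 [  4,  -3,  -5],
 [-10,  -5,  10]]
Now row reduce the product.
R2 ← R2 + (3/2)·R1: [0, -4, 1]
R3 ← R3 + (3)·R1: [0, -6, 9]
R4 ← R4 − R1: [0, -3, -3]
R5 ← R5 + (5/2)·R1: [0, -5, 5]
R3 ← R3 − (3/2)·R2: [0, 0, 15/2]
R4 ← R4 − (3/4)·R2: [0, 0, -15/4]
R5 ← R5 − (5/4)·R2: [0, 0, 15/4]
R4 ← R4 + (1/2)·R3: [0, 0, 0]
R5 ← R5 − (1/2)·R3: [0, 0, 0]
3 nonzero rows, so rank(BA) = 3.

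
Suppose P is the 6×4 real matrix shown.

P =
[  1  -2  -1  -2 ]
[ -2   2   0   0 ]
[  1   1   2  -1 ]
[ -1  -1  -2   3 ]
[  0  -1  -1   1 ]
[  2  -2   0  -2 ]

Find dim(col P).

3

Row reduce to echelon form.
R2 ← R2 + (2)·R1: [0, -2, -2, -4]
R3 ← R3 − R1: [0, 3, 3, 1]
R4 ← R4 + R1: [0, -3, -3, 1]
R6 ← R6 − (2)·R1: [0, 2, 2, 2]
R3 ← R3 + (3/2)·R2: [0, 0, 0, -5]
R4 ← R4 − (3/2)·R2: [0, 0, 0, 7]
R5 ← R5 − (1/2)·R2: [0, 0, 0, 3]
R6 ← R6 + R2: [0, 0, 0, -2]
R4 ← R4 + (7/5)·R3: [0, 0, 0, 0]
R5 ← R5 + (3/5)·R3: [0, 0, 0, 0]
R6 ← R6 − (2/5)·R3: [0, 0, 0, 0]
Echelon form has 3 nonzero rows, so rank(P) = 3.
The column space has dimension equal to the rank: 3.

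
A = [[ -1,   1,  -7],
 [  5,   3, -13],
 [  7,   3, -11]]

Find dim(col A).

Row reduce to echelon form.
R2 ← R2 + (5)·R1: [0, 8, -48]
R3 ← R3 + (7)·R1: [0, 10, -60]
R3 ← R3 − (5/4)·R2: [0, 0, 0]
Echelon form has 2 nonzero rows, so rank(A) = 2.
The column space has dimension equal to the rank: 2.

2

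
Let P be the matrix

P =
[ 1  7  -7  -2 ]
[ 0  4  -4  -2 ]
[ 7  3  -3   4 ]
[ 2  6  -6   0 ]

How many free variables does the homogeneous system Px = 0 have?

1

Row reduce to echelon form.
R3 ← R3 − (7)·R1: [0, -46, 46, 18]
R4 ← R4 − (2)·R1: [0, -8, 8, 4]
R3 ← R3 + (23/2)·R2: [0, 0, 0, -5]
R4 ← R4 + (2)·R2: [0, 0, 0, 0]
3 nonzero rows, so rank(P) = 3.
P has 4 columns; by rank–nullity, nullity = 4 − 3 = 1.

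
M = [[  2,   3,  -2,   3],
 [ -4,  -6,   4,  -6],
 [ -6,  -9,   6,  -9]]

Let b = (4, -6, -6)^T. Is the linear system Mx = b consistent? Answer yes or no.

Row reduce the augmented matrix [M | b].
R2 ← R2 + (2)·R1: [0, 0, 0, 0, 2]
R3 ← R3 + (3)·R1: [0, 0, 0, 0, 6]
R3 ← R3 − (3)·R2: [0, 0, 0, 0, 0]
The echelon form has 2 nonzero rows; the last pivot sits in the augmented column, so rank(M) = 1 but rank([M|b]) = 2.
Since the ranks differ, the system is inconsistent.

no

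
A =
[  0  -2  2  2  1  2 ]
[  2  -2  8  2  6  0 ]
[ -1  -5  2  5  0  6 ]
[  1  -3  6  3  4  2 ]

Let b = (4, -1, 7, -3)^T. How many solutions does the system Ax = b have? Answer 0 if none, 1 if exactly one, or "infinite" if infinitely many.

0

Row reduce the augmented matrix [A | b].
Swap R1 ↔ R2
R3 ← R3 + (1/2)·R1: [0, -6, 6, 6, 3, 6, 13/2]
R4 ← R4 − (1/2)·R1: [0, -2, 2, 2, 1, 2, -5/2]
R3 ← R3 − (3)·R2: [0, 0, 0, 0, 0, 0, -11/2]
R4 ← R4 − R2: [0, 0, 0, 0, 0, 0, -13/2]
R4 ← R4 − (13/11)·R3: [0, 0, 0, 0, 0, 0, 0]
The echelon form has 3 nonzero rows; the last pivot sits in the augmented column, so rank(A) = 2 but rank([A|b]) = 3.
Since the ranks differ, the system is inconsistent.
It has no solutions.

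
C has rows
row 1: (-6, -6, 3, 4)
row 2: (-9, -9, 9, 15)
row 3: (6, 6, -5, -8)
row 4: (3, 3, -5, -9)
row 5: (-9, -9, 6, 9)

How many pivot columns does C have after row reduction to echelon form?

2

Row reduce to echelon form.
R2 ← R2 − (3/2)·R1: [0, 0, 9/2, 9]
R3 ← R3 + R1: [0, 0, -2, -4]
R4 ← R4 + (1/2)·R1: [0, 0, -7/2, -7]
R5 ← R5 − (3/2)·R1: [0, 0, 3/2, 3]
R3 ← R3 + (4/9)·R2: [0, 0, 0, 0]
R4 ← R4 + (7/9)·R2: [0, 0, 0, 0]
R5 ← R5 − (1/3)·R2: [0, 0, 0, 0]
Echelon form has 2 nonzero rows, so rank(C) = 2.
Each nonzero row contributes one pivot column: 2 pivot columns.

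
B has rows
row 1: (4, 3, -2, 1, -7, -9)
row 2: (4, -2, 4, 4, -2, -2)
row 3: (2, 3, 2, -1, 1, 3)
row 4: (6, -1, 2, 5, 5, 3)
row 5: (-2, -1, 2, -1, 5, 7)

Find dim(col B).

4

Row reduce to echelon form.
R2 ← R2 − R1: [0, -5, 6, 3, 5, 7]
R3 ← R3 − (1/2)·R1: [0, 3/2, 3, -3/2, 9/2, 15/2]
R4 ← R4 − (3/2)·R1: [0, -11/2, 5, 7/2, 31/2, 33/2]
R5 ← R5 + (1/2)·R1: [0, 1/2, 1, -1/2, 3/2, 5/2]
R3 ← R3 + (3/10)·R2: [0, 0, 24/5, -3/5, 6, 48/5]
R4 ← R4 − (11/10)·R2: [0, 0, -8/5, 1/5, 10, 44/5]
R5 ← R5 + (1/10)·R2: [0, 0, 8/5, -1/5, 2, 16/5]
R4 ← R4 + (1/3)·R3: [0, 0, 0, 0, 12, 12]
R5 ← R5 − (1/3)·R3: [0, 0, 0, 0, 0, 0]
Echelon form has 4 nonzero rows, so rank(B) = 4.
The column space has dimension equal to the rank: 4.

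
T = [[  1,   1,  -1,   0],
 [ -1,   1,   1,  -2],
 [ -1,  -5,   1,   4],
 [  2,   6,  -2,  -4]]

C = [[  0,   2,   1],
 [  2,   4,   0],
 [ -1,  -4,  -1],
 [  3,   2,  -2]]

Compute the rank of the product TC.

First compute TC:
[[  3,  10,   2],
 [ -5,  -6,   2],
 [  1, -18, -10],
 [  2,  28,  12]]
Now row reduce the product.
R2 ← R2 + (5/3)·R1: [0, 32/3, 16/3]
R3 ← R3 − (1/3)·R1: [0, -64/3, -32/3]
R4 ← R4 − (2/3)·R1: [0, 64/3, 32/3]
R3 ← R3 + (2)·R2: [0, 0, 0]
R4 ← R4 − (2)·R2: [0, 0, 0]
2 nonzero rows, so rank(TC) = 2.

2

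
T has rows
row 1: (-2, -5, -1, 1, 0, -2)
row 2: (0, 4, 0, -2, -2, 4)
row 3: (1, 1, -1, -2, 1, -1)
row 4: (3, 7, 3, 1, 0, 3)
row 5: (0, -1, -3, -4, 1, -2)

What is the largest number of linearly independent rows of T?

Row reduce to echelon form.
R3 ← R3 + (1/2)·R1: [0, -3/2, -3/2, -3/2, 1, -2]
R4 ← R4 + (3/2)·R1: [0, -1/2, 3/2, 5/2, 0, 0]
R3 ← R3 + (3/8)·R2: [0, 0, -3/2, -9/4, 1/4, -1/2]
R4 ← R4 + (1/8)·R2: [0, 0, 3/2, 9/4, -1/4, 1/2]
R5 ← R5 + (1/4)·R2: [0, 0, -3, -9/2, 1/2, -1]
R4 ← R4 + R3: [0, 0, 0, 0, 0, 0]
R5 ← R5 − (2)·R3: [0, 0, 0, 0, 0, 0]
Echelon form has 3 nonzero rows, so rank(T) = 3.
The rank gives the maximum number of linearly independent rows: 3.

3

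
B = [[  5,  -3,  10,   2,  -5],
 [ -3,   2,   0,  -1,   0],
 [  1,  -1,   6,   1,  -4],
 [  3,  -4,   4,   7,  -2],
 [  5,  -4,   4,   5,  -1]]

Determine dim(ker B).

Row reduce to echelon form.
R2 ← R2 + (3/5)·R1: [0, 1/5, 6, 1/5, -3]
R3 ← R3 − (1/5)·R1: [0, -2/5, 4, 3/5, -3]
R4 ← R4 − (3/5)·R1: [0, -11/5, -2, 29/5, 1]
R5 ← R5 − R1: [0, -1, -6, 3, 4]
R3 ← R3 + (2)·R2: [0, 0, 16, 1, -9]
R4 ← R4 + (11)·R2: [0, 0, 64, 8, -32]
R5 ← R5 + (5)·R2: [0, 0, 24, 4, -11]
R4 ← R4 − (4)·R3: [0, 0, 0, 4, 4]
R5 ← R5 − (3/2)·R3: [0, 0, 0, 5/2, 5/2]
R5 ← R5 − (5/8)·R4: [0, 0, 0, 0, 0]
4 nonzero rows, so rank(B) = 4.
B has 5 columns; by rank–nullity, nullity = 5 − 4 = 1.

1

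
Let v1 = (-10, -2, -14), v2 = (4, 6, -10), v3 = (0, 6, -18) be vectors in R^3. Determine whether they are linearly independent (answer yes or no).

Form the matrix with these vectors as rows and row reduce.
R2 ← R2 + (2/5)·R1: [0, 26/5, -78/5]
R3 ← R3 − (15/13)·R2: [0, 0, 0]
2 nonzero rows, so the 3 vectors span a space of dimension 2.
Since 2 < 3, the vectors are linearly dependent.

no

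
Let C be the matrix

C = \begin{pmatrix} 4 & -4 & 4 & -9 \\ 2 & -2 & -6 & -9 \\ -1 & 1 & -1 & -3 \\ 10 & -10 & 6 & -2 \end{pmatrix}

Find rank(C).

Row reduce to echelon form.
R2 ← R2 − (1/2)·R1: [0, 0, -8, -9/2]
R3 ← R3 + (1/4)·R1: [0, 0, 0, -21/4]
R4 ← R4 − (5/2)·R1: [0, 0, -4, 41/2]
R4 ← R4 − (1/2)·R2: [0, 0, 0, 91/4]
R4 ← R4 + (13/3)·R3: [0, 0, 0, 0]
Echelon form has 3 nonzero rows, so rank(C) = 3.

3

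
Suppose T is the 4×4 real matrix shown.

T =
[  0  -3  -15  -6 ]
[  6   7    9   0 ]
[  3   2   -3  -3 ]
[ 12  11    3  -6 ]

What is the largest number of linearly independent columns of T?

2

Row reduce to echelon form.
Swap R1 ↔ R2
R3 ← R3 − (1/2)·R1: [0, -3/2, -15/2, -3]
R4 ← R4 − (2)·R1: [0, -3, -15, -6]
R3 ← R3 − (1/2)·R2: [0, 0, 0, 0]
R4 ← R4 − R2: [0, 0, 0, 0]
Echelon form has 2 nonzero rows, so rank(T) = 2.
The rank gives the maximum number of linearly independent columns: 2.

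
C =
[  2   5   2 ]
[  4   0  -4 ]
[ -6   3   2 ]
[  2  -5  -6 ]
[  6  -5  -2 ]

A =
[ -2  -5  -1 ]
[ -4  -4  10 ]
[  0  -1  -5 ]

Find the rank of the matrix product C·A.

First compute CA:
[[-24, -32,  38],
 [ -8, -16,  16],
 [  0,  16,  26],
 [ 16,  16, -22],
 [  8,  -8, -46]]
Now row reduce the product.
R2 ← R2 − (1/3)·R1: [0, -16/3, 10/3]
R4 ← R4 + (2/3)·R1: [0, -16/3, 10/3]
R5 ← R5 + (1/3)·R1: [0, -56/3, -100/3]
R3 ← R3 + (3)·R2: [0, 0, 36]
R4 ← R4 − R2: [0, 0, 0]
R5 ← R5 − (7/2)·R2: [0, 0, -45]
R5 ← R5 + (5/4)·R3: [0, 0, 0]
3 nonzero rows, so rank(CA) = 3.

3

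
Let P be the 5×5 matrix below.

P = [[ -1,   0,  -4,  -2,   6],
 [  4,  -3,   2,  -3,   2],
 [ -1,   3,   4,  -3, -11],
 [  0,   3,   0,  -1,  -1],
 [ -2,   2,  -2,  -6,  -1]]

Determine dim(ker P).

1

Row reduce to echelon form.
R2 ← R2 + (4)·R1: [0, -3, -14, -11, 26]
R3 ← R3 − R1: [0, 3, 8, -1, -17]
R5 ← R5 − (2)·R1: [0, 2, 6, -2, -13]
R3 ← R3 + R2: [0, 0, -6, -12, 9]
R4 ← R4 + R2: [0, 0, -14, -12, 25]
R5 ← R5 + (2/3)·R2: [0, 0, -10/3, -28/3, 13/3]
R4 ← R4 − (7/3)·R3: [0, 0, 0, 16, 4]
R5 ← R5 − (5/9)·R3: [0, 0, 0, -8/3, -2/3]
R5 ← R5 + (1/6)·R4: [0, 0, 0, 0, 0]
4 nonzero rows, so rank(P) = 4.
P has 5 columns; by rank–nullity, nullity = 5 − 4 = 1.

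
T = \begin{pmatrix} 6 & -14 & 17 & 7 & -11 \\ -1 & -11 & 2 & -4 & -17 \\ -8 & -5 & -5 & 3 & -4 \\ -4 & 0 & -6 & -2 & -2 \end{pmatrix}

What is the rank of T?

Row reduce to echelon form.
R2 ← R2 + (1/6)·R1: [0, -40/3, 29/6, -17/6, -113/6]
R3 ← R3 + (4/3)·R1: [0, -71/3, 53/3, 37/3, -56/3]
R4 ← R4 + (2/3)·R1: [0, -28/3, 16/3, 8/3, -28/3]
R3 ← R3 − (71/40)·R2: [0, 0, 727/80, 1389/80, 1181/80]
R4 ← R4 − (7/10)·R2: [0, 0, 39/20, 93/20, 77/20]
R4 ← R4 − (156/727)·R3: [0, 0, 0, 672/727, 496/727]
Echelon form has 4 nonzero rows, so rank(T) = 4.

4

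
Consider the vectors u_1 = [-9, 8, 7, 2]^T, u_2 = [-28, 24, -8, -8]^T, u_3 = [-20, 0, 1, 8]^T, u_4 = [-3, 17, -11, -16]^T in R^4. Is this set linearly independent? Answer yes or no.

Form the matrix with these vectors as rows and row reduce.
R2 ← R2 − (28/9)·R1: [0, -8/9, -268/9, -128/9]
R3 ← R3 − (20/9)·R1: [0, -160/9, -131/9, 32/9]
R4 ← R4 − (1/3)·R1: [0, 43/3, -40/3, -50/3]
R3 ← R3 − (20)·R2: [0, 0, 581, 288]
R4 ← R4 + (129/8)·R2: [0, 0, -987/2, -246]
R4 ← R4 + (141/166)·R3: [0, 0, 0, -114/83]
4 nonzero rows, so the 4 vectors span a space of dimension 4.
Since 4 = 4, the vectors are linearly independent.

yes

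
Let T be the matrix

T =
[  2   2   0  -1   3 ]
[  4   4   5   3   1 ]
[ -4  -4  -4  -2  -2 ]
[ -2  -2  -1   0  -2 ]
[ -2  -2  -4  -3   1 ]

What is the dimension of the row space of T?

Row reduce to echelon form.
R2 ← R2 − (2)·R1: [0, 0, 5, 5, -5]
R3 ← R3 + (2)·R1: [0, 0, -4, -4, 4]
R4 ← R4 + R1: [0, 0, -1, -1, 1]
R5 ← R5 + R1: [0, 0, -4, -4, 4]
R3 ← R3 + (4/5)·R2: [0, 0, 0, 0, 0]
R4 ← R4 + (1/5)·R2: [0, 0, 0, 0, 0]
R5 ← R5 + (4/5)·R2: [0, 0, 0, 0, 0]
Echelon form has 2 nonzero rows, so rank(T) = 2.
The row space has dimension equal to the rank: 2.

2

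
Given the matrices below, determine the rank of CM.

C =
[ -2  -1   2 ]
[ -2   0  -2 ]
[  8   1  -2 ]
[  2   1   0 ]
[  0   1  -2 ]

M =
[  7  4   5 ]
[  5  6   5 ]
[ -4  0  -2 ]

First compute CM:
[[-27, -14, -19],
 [ -6,  -8,  -6],
 [ 69,  38,  49],
 [ 19,  14,  15],
 [ 13,   6,   9]]
Now row reduce the product.
R2 ← R2 − (2/9)·R1: [0, -44/9, -16/9]
R3 ← R3 + (23/9)·R1: [0, 20/9, 4/9]
R4 ← R4 + (19/27)·R1: [0, 112/27, 44/27]
R5 ← R5 + (13/27)·R1: [0, -20/27, -4/27]
R3 ← R3 + (5/11)·R2: [0, 0, -4/11]
R4 ← R4 + (28/33)·R2: [0, 0, 4/33]
R5 ← R5 − (5/33)·R2: [0, 0, 4/33]
R4 ← R4 + (1/3)·R3: [0, 0, 0]
R5 ← R5 + (1/3)·R3: [0, 0, 0]
3 nonzero rows, so rank(CM) = 3.

3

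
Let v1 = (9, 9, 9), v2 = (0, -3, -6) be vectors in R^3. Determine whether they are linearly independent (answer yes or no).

Form the matrix with these vectors as rows and row reduce.
2 nonzero rows, so the 2 vectors span a space of dimension 2.
Since 2 = 2, the vectors are linearly independent.

yes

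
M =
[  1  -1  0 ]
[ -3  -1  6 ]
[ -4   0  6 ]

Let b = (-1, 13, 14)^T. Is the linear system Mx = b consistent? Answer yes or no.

yes

Row reduce the augmented matrix [M | b].
R2 ← R2 + (3)·R1: [0, -4, 6, 10]
R3 ← R3 + (4)·R1: [0, -4, 6, 10]
R3 ← R3 − R2: [0, 0, 0, 0]
The echelon form has 2 nonzero rows, and every pivot lies in the first 3 columns, so rank(M) = rank([M|b]) = 2.
The system is consistent.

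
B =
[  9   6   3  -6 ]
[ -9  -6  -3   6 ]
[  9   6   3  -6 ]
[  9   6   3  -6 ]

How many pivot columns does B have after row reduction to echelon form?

1

Row reduce to echelon form.
R2 ← R2 + R1: [0, 0, 0, 0]
R3 ← R3 − R1: [0, 0, 0, 0]
R4 ← R4 − R1: [0, 0, 0, 0]
Echelon form has 1 nonzero row, so rank(B) = 1.
Each nonzero row contributes one pivot column: 1 pivot columns.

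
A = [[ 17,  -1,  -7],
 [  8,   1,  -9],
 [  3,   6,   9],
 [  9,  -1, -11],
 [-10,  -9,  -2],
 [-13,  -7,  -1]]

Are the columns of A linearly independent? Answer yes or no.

yes

Row reduce A to echelon form.
R2 ← R2 − (8/17)·R1: [0, 25/17, -97/17]
R3 ← R3 − (3/17)·R1: [0, 105/17, 174/17]
R4 ← R4 − (9/17)·R1: [0, -8/17, -124/17]
R5 ← R5 + (10/17)·R1: [0, -163/17, -104/17]
R6 ← R6 + (13/17)·R1: [0, -132/17, -108/17]
R3 ← R3 − (21/5)·R2: [0, 0, 171/5]
R4 ← R4 + (8/25)·R2: [0, 0, -228/25]
R5 ← R5 + (163/25)·R2: [0, 0, -1083/25]
R6 ← R6 + (132/25)·R2: [0, 0, -912/25]
R4 ← R4 + (4/15)·R3: [0, 0, 0]
R5 ← R5 + (19/15)·R3: [0, 0, 0]
R6 ← R6 + (16/15)·R3: [0, 0, 0]
3 pivots among 3 columns.
Every column is a pivot column, so the columns are linearly independent.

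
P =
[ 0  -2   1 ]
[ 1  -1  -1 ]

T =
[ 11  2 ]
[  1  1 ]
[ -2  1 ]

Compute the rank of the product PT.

2

First compute PT:
[[ -4,  -1],
 [ 12,   0]]
Now row reduce the product.
R2 ← R2 + (3)·R1: [0, -3]
2 nonzero rows, so rank(PT) = 2.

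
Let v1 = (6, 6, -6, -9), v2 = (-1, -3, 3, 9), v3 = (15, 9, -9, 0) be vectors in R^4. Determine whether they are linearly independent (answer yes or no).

Form the matrix with these vectors as rows and row reduce.
R2 ← R2 + (1/6)·R1: [0, -2, 2, 15/2]
R3 ← R3 − (5/2)·R1: [0, -6, 6, 45/2]
R3 ← R3 − (3)·R2: [0, 0, 0, 0]
2 nonzero rows, so the 3 vectors span a space of dimension 2.
Since 2 < 3, the vectors are linearly dependent.

no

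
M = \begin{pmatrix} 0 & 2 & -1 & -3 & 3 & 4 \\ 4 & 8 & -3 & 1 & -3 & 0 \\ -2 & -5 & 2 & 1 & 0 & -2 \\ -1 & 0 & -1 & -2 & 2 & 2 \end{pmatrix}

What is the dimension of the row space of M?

Row reduce to echelon form.
Swap R1 ↔ R2
R3 ← R3 + (1/2)·R1: [0, -1, 1/2, 3/2, -3/2, -2]
R4 ← R4 + (1/4)·R1: [0, 2, -7/4, -7/4, 5/4, 2]
R3 ← R3 + (1/2)·R2: [0, 0, 0, 0, 0, 0]
R4 ← R4 − R2: [0, 0, -3/4, 5/4, -7/4, -2]
Swap R3 ↔ R4
Echelon form has 3 nonzero rows, so rank(M) = 3.
The row space has dimension equal to the rank: 3.

3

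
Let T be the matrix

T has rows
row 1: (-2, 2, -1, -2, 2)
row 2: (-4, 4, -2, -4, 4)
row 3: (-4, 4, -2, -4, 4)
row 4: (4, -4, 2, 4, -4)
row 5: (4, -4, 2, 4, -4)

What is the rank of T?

1

Row reduce to echelon form.
R2 ← R2 − (2)·R1: [0, 0, 0, 0, 0]
R3 ← R3 − (2)·R1: [0, 0, 0, 0, 0]
R4 ← R4 + (2)·R1: [0, 0, 0, 0, 0]
R5 ← R5 + (2)·R1: [0, 0, 0, 0, 0]
Echelon form has 1 nonzero row, so rank(T) = 1.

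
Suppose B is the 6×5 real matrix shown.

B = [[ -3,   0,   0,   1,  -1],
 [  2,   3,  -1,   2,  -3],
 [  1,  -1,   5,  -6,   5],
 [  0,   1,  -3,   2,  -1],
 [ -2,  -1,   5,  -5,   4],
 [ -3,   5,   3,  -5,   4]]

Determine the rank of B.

4

Row reduce to echelon form.
R2 ← R2 + (2/3)·R1: [0, 3, -1, 8/3, -11/3]
R3 ← R3 + (1/3)·R1: [0, -1, 5, -17/3, 14/3]
R5 ← R5 − (2/3)·R1: [0, -1, 5, -17/3, 14/3]
R6 ← R6 − R1: [0, 5, 3, -6, 5]
R3 ← R3 + (1/3)·R2: [0, 0, 14/3, -43/9, 31/9]
R4 ← R4 − (1/3)·R2: [0, 0, -8/3, 10/9, 2/9]
R5 ← R5 + (1/3)·R2: [0, 0, 14/3, -43/9, 31/9]
R6 ← R6 − (5/3)·R2: [0, 0, 14/3, -94/9, 100/9]
R4 ← R4 + (4/7)·R3: [0, 0, 0, -34/21, 46/21]
R5 ← R5 − R3: [0, 0, 0, 0, 0]
R6 ← R6 − R3: [0, 0, 0, -17/3, 23/3]
R6 ← R6 − (7/2)·R4: [0, 0, 0, 0, 0]
Echelon form has 4 nonzero rows, so rank(B) = 4.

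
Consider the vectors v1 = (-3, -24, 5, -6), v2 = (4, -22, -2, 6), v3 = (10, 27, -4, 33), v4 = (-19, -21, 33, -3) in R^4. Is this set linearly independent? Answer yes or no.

yes

Form the matrix with these vectors as rows and row reduce.
R2 ← R2 + (4/3)·R1: [0, -54, 14/3, -2]
R3 ← R3 + (10/3)·R1: [0, -53, 38/3, 13]
R4 ← R4 − (19/3)·R1: [0, 131, 4/3, 35]
R3 ← R3 − (53/54)·R2: [0, 0, 655/81, 404/27]
R4 ← R4 + (131/54)·R2: [0, 0, 1025/81, 814/27]
R4 ← R4 − (205/131)·R3: [0, 0, 0, 882/131]
4 nonzero rows, so the 4 vectors span a space of dimension 4.
Since 4 = 4, the vectors are linearly independent.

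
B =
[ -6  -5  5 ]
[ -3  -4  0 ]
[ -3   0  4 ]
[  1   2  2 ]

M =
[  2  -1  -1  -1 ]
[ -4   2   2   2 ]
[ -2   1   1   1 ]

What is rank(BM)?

First compute BM:
[[ -2,   1,   1,   1],
 [ 10,  -5,  -5,  -5],
 [-14,   7,   7,   7],
 [-10,   5,   5,   5]]
Now row reduce the product.
R2 ← R2 + (5)·R1: [0, 0, 0, 0]
R3 ← R3 − (7)·R1: [0, 0, 0, 0]
R4 ← R4 − (5)·R1: [0, 0, 0, 0]
1 nonzero row, so rank(BM) = 1.

1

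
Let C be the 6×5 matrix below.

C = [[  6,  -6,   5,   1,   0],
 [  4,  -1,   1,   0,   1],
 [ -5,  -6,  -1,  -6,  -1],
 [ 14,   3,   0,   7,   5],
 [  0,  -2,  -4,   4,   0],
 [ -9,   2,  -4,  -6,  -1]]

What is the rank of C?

Row reduce to echelon form.
R2 ← R2 − (2/3)·R1: [0, 3, -7/3, -2/3, 1]
R3 ← R3 + (5/6)·R1: [0, -11, 19/6, -31/6, -1]
R4 ← R4 − (7/3)·R1: [0, 17, -35/3, 14/3, 5]
R6 ← R6 + (3/2)·R1: [0, -7, 7/2, -9/2, -1]
R3 ← R3 + (11/3)·R2: [0, 0, -97/18, -137/18, 8/3]
R4 ← R4 − (17/3)·R2: [0, 0, 14/9, 76/9, -2/3]
R5 ← R5 + (2/3)·R2: [0, 0, -50/9, 32/9, 2/3]
R6 ← R6 + (7/3)·R2: [0, 0, -35/18, -109/18, 4/3]
R4 ← R4 + (28/97)·R3: [0, 0, 0, 606/97, 10/97]
R5 ← R5 − (100/97)·R3: [0, 0, 0, 1106/97, -202/97]
R6 ← R6 − (35/97)·R3: [0, 0, 0, -321/97, 36/97]
R5 ← R5 − (553/303)·R4: [0, 0, 0, 0, -688/303]
R6 ← R6 + (107/202)·R4: [0, 0, 0, 0, 43/101]
R6 ← R6 + (3/16)·R5: [0, 0, 0, 0, 0]
Echelon form has 5 nonzero rows, so rank(C) = 5.

5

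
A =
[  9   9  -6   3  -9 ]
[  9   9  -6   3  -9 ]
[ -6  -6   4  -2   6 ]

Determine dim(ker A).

Row reduce to echelon form.
R2 ← R2 − R1: [0, 0, 0, 0, 0]
R3 ← R3 + (2/3)·R1: [0, 0, 0, 0, 0]
1 nonzero row, so rank(A) = 1.
A has 5 columns; by rank–nullity, nullity = 5 − 1 = 4.

4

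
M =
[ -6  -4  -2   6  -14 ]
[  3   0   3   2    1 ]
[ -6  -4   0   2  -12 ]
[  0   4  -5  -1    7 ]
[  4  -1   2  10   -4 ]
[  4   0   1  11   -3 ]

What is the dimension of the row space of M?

4

Row reduce to echelon form.
R2 ← R2 + (1/2)·R1: [0, -2, 2, 5, -6]
R3 ← R3 − R1: [0, 0, 2, -4, 2]
R5 ← R5 + (2/3)·R1: [0, -11/3, 2/3, 14, -40/3]
R6 ← R6 + (2/3)·R1: [0, -8/3, -1/3, 15, -37/3]
R4 ← R4 + (2)·R2: [0, 0, -1, 9, -5]
R5 ← R5 − (11/6)·R2: [0, 0, -3, 29/6, -7/3]
R6 ← R6 − (4/3)·R2: [0, 0, -3, 25/3, -13/3]
R4 ← R4 + (1/2)·R3: [0, 0, 0, 7, -4]
R5 ← R5 + (3/2)·R3: [0, 0, 0, -7/6, 2/3]
R6 ← R6 + (3/2)·R3: [0, 0, 0, 7/3, -4/3]
R5 ← R5 + (1/6)·R4: [0, 0, 0, 0, 0]
R6 ← R6 − (1/3)·R4: [0, 0, 0, 0, 0]
Echelon form has 4 nonzero rows, so rank(M) = 4.
The row space has dimension equal to the rank: 4.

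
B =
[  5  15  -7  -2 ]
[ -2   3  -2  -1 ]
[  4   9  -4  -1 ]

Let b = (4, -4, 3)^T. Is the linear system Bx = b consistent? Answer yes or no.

no

Row reduce the augmented matrix [B | b].
R2 ← R2 + (2/5)·R1: [0, 9, -24/5, -9/5, -12/5]
R3 ← R3 − (4/5)·R1: [0, -3, 8/5, 3/5, -1/5]
R3 ← R3 + (1/3)·R2: [0, 0, 0, 0, -1]
The echelon form has 3 nonzero rows; the last pivot sits in the augmented column, so rank(B) = 2 but rank([B|b]) = 3.
Since the ranks differ, the system is inconsistent.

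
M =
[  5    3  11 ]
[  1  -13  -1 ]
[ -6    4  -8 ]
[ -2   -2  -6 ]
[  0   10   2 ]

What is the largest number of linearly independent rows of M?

3

Row reduce to echelon form.
R2 ← R2 − (1/5)·R1: [0, -68/5, -16/5]
R3 ← R3 + (6/5)·R1: [0, 38/5, 26/5]
R4 ← R4 + (2/5)·R1: [0, -4/5, -8/5]
R3 ← R3 + (19/34)·R2: [0, 0, 58/17]
R4 ← R4 − (1/17)·R2: [0, 0, -24/17]
R5 ← R5 + (25/34)·R2: [0, 0, -6/17]
R4 ← R4 + (12/29)·R3: [0, 0, 0]
R5 ← R5 + (3/29)·R3: [0, 0, 0]
Echelon form has 3 nonzero rows, so rank(M) = 3.
The rank gives the maximum number of linearly independent rows: 3.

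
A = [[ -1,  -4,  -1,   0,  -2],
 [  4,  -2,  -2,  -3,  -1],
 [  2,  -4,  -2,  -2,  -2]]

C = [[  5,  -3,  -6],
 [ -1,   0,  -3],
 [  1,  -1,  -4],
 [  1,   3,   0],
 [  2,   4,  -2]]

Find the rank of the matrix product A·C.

2

First compute AC:
[[ -6,  -4,  26],
 [ 15, -23,  -8],
 [  6, -18,  12]]
Now row reduce the product.
R2 ← R2 + (5/2)·R1: [0, -33, 57]
R3 ← R3 + R1: [0, -22, 38]
R3 ← R3 − (2/3)·R2: [0, 0, 0]
2 nonzero rows, so rank(AC) = 2.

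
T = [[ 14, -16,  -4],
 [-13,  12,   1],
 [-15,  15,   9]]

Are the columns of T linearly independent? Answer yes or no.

yes

Row reduce T to echelon form.
R2 ← R2 + (13/14)·R1: [0, -20/7, -19/7]
R3 ← R3 + (15/14)·R1: [0, -15/7, 33/7]
R3 ← R3 − (3/4)·R2: [0, 0, 27/4]
3 pivots among 3 columns.
Every column is a pivot column, so the columns are linearly independent.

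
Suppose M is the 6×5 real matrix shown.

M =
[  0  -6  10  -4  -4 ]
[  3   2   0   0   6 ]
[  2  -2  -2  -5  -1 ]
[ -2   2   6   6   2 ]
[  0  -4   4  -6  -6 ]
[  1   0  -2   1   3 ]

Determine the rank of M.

Row reduce to echelon form.
Swap R1 ↔ R2
R3 ← R3 − (2/3)·R1: [0, -10/3, -2, -5, -5]
R4 ← R4 + (2/3)·R1: [0, 10/3, 6, 6, 6]
R6 ← R6 − (1/3)·R1: [0, -2/3, -2, 1, 1]
R3 ← R3 − (5/9)·R2: [0, 0, -68/9, -25/9, -25/9]
R4 ← R4 + (5/9)·R2: [0, 0, 104/9, 34/9, 34/9]
R5 ← R5 − (2/3)·R2: [0, 0, -8/3, -10/3, -10/3]
R6 ← R6 − (1/9)·R2: [0, 0, -28/9, 13/9, 13/9]
R4 ← R4 + (26/17)·R3: [0, 0, 0, -8/17, -8/17]
R5 ← R5 − (6/17)·R3: [0, 0, 0, -40/17, -40/17]
R6 ← R6 − (7/17)·R3: [0, 0, 0, 44/17, 44/17]
R5 ← R5 − (5)·R4: [0, 0, 0, 0, 0]
R6 ← R6 + (11/2)·R4: [0, 0, 0, 0, 0]
Echelon form has 4 nonzero rows, so rank(M) = 4.

4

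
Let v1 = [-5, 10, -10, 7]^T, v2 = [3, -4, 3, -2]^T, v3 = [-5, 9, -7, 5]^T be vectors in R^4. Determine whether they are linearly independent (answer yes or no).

Form the matrix with these vectors as rows and row reduce.
R2 ← R2 + (3/5)·R1: [0, 2, -3, 11/5]
R3 ← R3 − R1: [0, -1, 3, -2]
R3 ← R3 + (1/2)·R2: [0, 0, 3/2, -9/10]
3 nonzero rows, so the 3 vectors span a space of dimension 3.
Since 3 = 3, the vectors are linearly independent.

yes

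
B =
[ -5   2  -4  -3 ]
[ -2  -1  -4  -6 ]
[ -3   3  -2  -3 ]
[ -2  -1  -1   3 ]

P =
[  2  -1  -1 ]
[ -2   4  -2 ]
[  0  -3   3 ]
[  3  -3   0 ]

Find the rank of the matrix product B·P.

First compute BP:
[[-23,  34, -11],
 [-20,  28,  -8],
 [-21,  30,  -9],
 [  7,  -8,   1]]
Now row reduce the product.
R2 ← R2 − (20/23)·R1: [0, -36/23, 36/23]
R3 ← R3 − (21/23)·R1: [0, -24/23, 24/23]
R4 ← R4 + (7/23)·R1: [0, 54/23, -54/23]
R3 ← R3 − (2/3)·R2: [0, 0, 0]
R4 ← R4 + (3/2)·R2: [0, 0, 0]
2 nonzero rows, so rank(BP) = 2.

2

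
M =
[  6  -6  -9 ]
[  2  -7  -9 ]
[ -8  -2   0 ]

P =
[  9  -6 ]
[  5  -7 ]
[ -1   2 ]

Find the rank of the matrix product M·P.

2

First compute MP:
[[ 33, -12],
 [ -8,  19],
 [-82,  62]]
Now row reduce the product.
R2 ← R2 + (8/33)·R1: [0, 177/11]
R3 ← R3 + (82/33)·R1: [0, 354/11]
R3 ← R3 − (2)·R2: [0, 0]
2 nonzero rows, so rank(MP) = 2.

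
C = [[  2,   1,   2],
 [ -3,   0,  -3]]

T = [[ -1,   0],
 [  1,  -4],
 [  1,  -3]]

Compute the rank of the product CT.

First compute CT:
[[  1, -10],
 [  0,   9]]
Now row reduce the product.
2 nonzero rows, so rank(CT) = 2.

2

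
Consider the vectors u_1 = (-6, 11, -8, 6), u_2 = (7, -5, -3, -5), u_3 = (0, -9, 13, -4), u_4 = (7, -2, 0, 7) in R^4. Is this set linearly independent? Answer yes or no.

Form the matrix with these vectors as rows and row reduce.
R2 ← R2 + (7/6)·R1: [0, 47/6, -37/3, 2]
R4 ← R4 + (7/6)·R1: [0, 65/6, -28/3, 14]
R3 ← R3 + (54/47)·R2: [0, 0, -55/47, -80/47]
R4 ← R4 − (65/47)·R2: [0, 0, 363/47, 528/47]
R4 ← R4 + (33/5)·R3: [0, 0, 0, 0]
3 nonzero rows, so the 4 vectors span a space of dimension 3.
Since 3 < 4, the vectors are linearly dependent.

no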